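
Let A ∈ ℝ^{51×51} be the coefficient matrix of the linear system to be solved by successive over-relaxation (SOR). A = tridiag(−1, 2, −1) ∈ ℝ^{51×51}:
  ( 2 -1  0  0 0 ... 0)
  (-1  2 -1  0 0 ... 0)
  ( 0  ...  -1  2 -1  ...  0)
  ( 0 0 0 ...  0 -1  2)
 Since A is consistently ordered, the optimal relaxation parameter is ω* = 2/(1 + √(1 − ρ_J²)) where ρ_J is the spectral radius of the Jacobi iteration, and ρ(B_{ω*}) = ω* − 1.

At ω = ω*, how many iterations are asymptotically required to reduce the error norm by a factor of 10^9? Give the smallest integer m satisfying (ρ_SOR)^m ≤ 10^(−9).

spectrum of D⁻¹(L+U) = {cos(kπ/52) : 1≤k≤51}; ρ_J = cos(π/52) = 0.9981756.
√(1−ρ_J²) = |sin(π/52)| = 0.0603785
Young: ω* = 2/(1+√(1−ρ_J²)) = 2/(1+0.0603785) = 2/1.0603785 = 1.8861190.
ρ_SOR = ω* − 1 ≈ 0.8861190.
For 9 digits: m = 9·ln10 / (−ln 0.8861190) = 20.7233/0.120904 = 171.403; round up → m = 172.

m = 172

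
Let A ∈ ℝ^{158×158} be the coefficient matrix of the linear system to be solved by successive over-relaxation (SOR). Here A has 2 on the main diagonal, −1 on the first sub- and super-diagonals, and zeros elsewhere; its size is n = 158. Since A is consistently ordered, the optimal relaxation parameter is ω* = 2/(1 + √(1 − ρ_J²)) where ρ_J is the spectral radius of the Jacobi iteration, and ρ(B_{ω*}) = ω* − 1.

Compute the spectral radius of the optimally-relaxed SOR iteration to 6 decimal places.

ρ_SOR = 0.961251

½·tridiag(1,0,1) at n=158: λ_k = cos(kπ/159); max |λ| at k=1 ⇒ ρ_J = cos(π/159) ≈ 0.999805.
√(1−ρ_J²) simplifies to sin(π/159) = 0.0197572.
Then 2/(1+√(1−ρ_J²)) = 2/(1+0.0197572); ω* = 2/1.0197572 = 1.961251.
ρ(B_{ω*}) = ω*−1 = 0.961251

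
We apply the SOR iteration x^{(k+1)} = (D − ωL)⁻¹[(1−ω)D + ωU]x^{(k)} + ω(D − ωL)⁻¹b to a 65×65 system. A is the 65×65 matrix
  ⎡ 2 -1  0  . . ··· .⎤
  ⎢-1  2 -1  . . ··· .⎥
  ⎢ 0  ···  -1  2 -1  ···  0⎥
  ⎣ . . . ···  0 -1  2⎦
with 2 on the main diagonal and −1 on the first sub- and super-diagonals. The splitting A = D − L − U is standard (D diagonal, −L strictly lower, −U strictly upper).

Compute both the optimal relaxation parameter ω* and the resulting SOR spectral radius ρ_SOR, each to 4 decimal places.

[ρ_J] n=65: ρ(B_J) = cos(π/(n+1)) = cos(π/66) = 0.9989.
1 − cos²(π/66) = sin²(π/66) ⇒ √(1−ρ_J²) = sin(π/66) = 0.04758.
ω* = 2 / (1 + 0.04758) = 2 / 1.04758 ≈ 1.9092.
ρ(B_{ω*}) = ω*−1 = 0.9092

ω* = 1.9092, ρ_SOR = 0.9092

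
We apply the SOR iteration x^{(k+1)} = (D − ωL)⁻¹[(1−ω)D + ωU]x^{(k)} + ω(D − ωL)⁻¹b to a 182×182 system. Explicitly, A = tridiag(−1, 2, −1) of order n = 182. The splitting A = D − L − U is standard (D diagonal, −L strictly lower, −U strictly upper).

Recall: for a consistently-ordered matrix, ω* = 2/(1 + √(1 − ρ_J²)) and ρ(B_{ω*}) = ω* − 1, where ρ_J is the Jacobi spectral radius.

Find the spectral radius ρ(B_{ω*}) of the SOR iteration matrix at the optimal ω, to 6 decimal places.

ρ_SOR = 0.966247

ρ_J = max_k |cos(kπ/183)| = cos(π/183) = 0.999853
√(1 − cos²(π/183)) = sin(π/183) ≈ 0.0171663.
ω* = 2 / (1 + 0.0171663) = 2 / 1.0171663 ≈ 1.966247.
and ρ(B_{ω*}) = 1.966247 − 1 = 0.966247.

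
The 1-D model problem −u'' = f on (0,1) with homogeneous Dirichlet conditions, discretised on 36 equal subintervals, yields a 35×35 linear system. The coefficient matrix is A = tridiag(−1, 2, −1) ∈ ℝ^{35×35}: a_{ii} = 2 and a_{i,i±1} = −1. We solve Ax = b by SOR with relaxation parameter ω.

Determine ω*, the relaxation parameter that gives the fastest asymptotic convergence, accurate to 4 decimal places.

ω* = 1.8397

[ρ_J] n=35: ρ(B_J) = cos(π/(n+1)) = cos(π/36) = 0.9962.
√(1 − cos²(π/36)) = sin(π/36) ≈ 0.08716.
So ω* = 2/1.08716 = 1.8397 (Young).
At ω = 1.8397 every |λ(B_ω)| = ω−1, so ρ_SOR = 0.8397.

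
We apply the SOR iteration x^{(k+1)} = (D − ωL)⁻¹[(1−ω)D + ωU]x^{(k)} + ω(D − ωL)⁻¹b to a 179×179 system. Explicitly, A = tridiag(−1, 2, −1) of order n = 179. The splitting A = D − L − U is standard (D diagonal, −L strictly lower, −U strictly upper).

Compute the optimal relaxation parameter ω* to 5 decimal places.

ω* = 1.96569

½·tridiag(1,0,1) at n=179: λ_k = cos(kπ/180); max |λ| at k=1 ⇒ ρ_J = cos(π/180) ≈ 0.99985.
√(1−ρ_J²) = |sin(π/180)| = 0.017452
ω* = 2/(1+0.017452) = 1.96569
[ρ_SOR] ω* − 1 = 0.96569.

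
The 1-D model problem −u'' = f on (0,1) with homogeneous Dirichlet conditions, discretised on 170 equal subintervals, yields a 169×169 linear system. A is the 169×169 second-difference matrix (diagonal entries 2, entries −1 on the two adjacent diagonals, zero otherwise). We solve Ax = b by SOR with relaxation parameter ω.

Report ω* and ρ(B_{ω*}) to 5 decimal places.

ω* = 1.96371, ρ_SOR = 0.96371

[ρ_J] n=169: ρ(B_J) = cos(π/(n+1)) = cos(π/170) = 0.99983.
√(1 − cos²(π/170)) = sin(π/170) ≈ 0.018479.
ω* = 2/(1 + 0.018479) = 2/1.018479 = 1.96371.
and ρ(B_{ω*}) = 1.96371 − 1 = 0.96371.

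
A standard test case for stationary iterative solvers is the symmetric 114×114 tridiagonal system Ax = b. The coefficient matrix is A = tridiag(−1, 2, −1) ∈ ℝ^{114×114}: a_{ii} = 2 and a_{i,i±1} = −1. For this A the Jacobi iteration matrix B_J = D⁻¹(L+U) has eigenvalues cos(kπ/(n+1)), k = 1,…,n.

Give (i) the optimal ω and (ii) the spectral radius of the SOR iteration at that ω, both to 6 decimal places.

ω* = 1.946823, ρ_SOR = 0.946823

With n=114, ρ(Jacobi) = cos(π/115) = 0.999627.
√(1 − cos²(π/115)) = sin(π/115) ≈ 0.0273148.
[ω*] 2 ÷ (1 + 0.0273148) = 2 ÷ 1.0273148 = 1.946823.
At ω = 1.946823 every |λ(B_ω)| = ω−1, so ρ_SOR = 0.946823.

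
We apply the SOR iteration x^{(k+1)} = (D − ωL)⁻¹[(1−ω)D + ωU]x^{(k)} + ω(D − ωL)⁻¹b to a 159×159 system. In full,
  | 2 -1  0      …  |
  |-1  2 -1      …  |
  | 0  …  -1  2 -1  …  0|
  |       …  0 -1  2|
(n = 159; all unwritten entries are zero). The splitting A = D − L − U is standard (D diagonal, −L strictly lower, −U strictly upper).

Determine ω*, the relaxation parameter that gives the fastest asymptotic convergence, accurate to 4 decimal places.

B_J for the 159×159 system has eigenvalues cos(kπ/160); ρ_J = cos(π/160) = 0.9998.
root = sin(π/160) = 0.01963  (since 1−cos² = sin²).
Then 2/(1+√(1−ρ_J²)) = 2/(1+0.01963); ω* = 2/1.01963 = 1.9615.
and ρ(B_{ω*}) = 1.9615 − 1 = 0.9615.

ω* = 1.9615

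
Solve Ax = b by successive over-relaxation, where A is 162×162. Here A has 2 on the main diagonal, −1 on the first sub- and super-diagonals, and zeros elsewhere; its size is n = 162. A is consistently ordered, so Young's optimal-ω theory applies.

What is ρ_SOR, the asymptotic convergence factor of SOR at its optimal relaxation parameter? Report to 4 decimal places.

ρ_J = max_k |cos(kπ/163)| = cos(π/163) = 0.9998
root = sin(π/163) = 0.01927  (since 1−cos² = sin²).
[ω*] 2 ÷ (1 + 0.01927) = 2 ÷ 1.01927 = 1.9622.
ρ_SOR = ω* − 1 = 1.9622 − 1 = 0.9622.

ρ_SOR = 0.9622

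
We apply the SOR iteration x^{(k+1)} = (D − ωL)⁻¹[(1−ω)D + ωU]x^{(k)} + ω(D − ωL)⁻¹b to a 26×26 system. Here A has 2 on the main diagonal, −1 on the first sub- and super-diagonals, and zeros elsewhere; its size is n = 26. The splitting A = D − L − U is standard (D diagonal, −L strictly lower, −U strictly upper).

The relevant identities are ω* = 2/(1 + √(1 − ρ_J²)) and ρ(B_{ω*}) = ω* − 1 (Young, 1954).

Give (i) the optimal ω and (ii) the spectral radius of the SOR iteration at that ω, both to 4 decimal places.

ω* = 1.7920, ρ_SOR = 0.7920

B_J for the 26×26 system has eigenvalues cos(kπ/27); ρ_J = cos(π/27) = 0.9932.
root = sin(π/27) = 0.11609  (since 1−cos² = sin²).
ω* = 2/(1+0.11609) = 1.7920
ρ_SOR = ω* − 1 = 1.7920 − 1 = 0.7920.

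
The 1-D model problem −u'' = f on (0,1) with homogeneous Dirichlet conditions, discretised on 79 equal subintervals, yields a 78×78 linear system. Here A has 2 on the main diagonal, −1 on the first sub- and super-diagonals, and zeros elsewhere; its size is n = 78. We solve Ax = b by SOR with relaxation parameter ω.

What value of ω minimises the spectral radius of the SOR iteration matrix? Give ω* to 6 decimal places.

ω* = 1.923527

B_J for the 78×78 system has eigenvalues cos(kπ/79); ρ_J = cos(π/79) = 0.999209.
√(1−ρ_J²) = |sin(π/79)| = 0.0397565
ω* = 2/(1+0.0397565) = 1.923527
[ρ_SOR] ω* − 1 = 0.923527.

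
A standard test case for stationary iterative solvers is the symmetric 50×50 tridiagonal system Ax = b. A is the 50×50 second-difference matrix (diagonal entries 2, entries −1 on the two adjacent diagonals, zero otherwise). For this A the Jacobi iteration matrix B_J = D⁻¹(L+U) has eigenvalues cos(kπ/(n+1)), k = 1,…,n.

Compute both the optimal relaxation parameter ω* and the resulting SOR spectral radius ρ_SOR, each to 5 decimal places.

With n=50, ρ(Jacobi) = cos(π/51) = 0.99810.
1 − cos²(π/51) = sin²(π/51) ⇒ √(1−ρ_J²) = sin(π/51) = 0.061561.
[ω*] 2 ÷ (1 + 0.061561) = 2 ÷ 1.061561 = 1.88402.
and ρ(B_{ω*}) = 1.88402 − 1 = 0.88402.

ω* = 1.88402, ρ_SOR = 0.88402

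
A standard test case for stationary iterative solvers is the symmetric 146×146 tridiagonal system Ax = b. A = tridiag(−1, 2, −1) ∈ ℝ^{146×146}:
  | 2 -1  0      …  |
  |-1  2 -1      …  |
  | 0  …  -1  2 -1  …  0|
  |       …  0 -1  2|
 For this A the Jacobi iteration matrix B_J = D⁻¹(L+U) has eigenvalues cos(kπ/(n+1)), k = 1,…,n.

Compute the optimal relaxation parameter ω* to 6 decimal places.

spectrum of D⁻¹(L+U) = {cos(kπ/147) : 1≤k≤146}; ρ_J = cos(π/147) = 0.999772.
√(1 − cos²(π/147)) = sin(π/147) ≈ 0.0213698.
[ω*] 2 ÷ (1 + 0.0213698) = 2 ÷ 1.0213698 = 1.958155.
ρ_SOR = ω* − 1 = 1.958155 − 1 = 0.958155.

ω* = 1.958155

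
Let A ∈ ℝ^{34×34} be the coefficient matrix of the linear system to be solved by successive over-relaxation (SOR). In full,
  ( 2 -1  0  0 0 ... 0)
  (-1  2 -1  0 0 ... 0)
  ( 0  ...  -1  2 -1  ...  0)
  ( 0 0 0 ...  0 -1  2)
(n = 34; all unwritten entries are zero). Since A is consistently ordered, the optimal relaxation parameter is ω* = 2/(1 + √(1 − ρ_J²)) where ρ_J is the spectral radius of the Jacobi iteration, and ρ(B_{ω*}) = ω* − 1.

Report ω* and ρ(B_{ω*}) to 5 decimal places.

ω* = 1.83547, ρ_SOR = 0.83547

B_J for the 34×34 system has eigenvalues cos(kπ/35); ρ_J = cos(π/35) = 0.99597.
√(1−ρ_J²) simplifies to sin(π/35) = 0.089639.
Young: ω* = 2/(1+√(1−ρ_J²)) = 2/(1+0.089639) = 2/1.089639 = 1.83547.
Hence ρ(B_{ω*}) = 1.83547 − 1 = 0.83547.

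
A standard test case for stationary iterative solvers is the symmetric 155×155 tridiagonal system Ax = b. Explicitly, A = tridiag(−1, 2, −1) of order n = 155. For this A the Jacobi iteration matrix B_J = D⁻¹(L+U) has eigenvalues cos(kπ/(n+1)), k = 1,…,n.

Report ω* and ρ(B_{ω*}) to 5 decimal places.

ω* = 1.96052, ρ_SOR = 0.96052

n=155: λ(B_J) = 1 − λ(A)/2 = cos(kπ/156); k=1 gives ρ_J = 0.99980.
1 − cos²(π/156) = sin²(π/156) ⇒ √(1−ρ_J²) = sin(π/156) = 0.020137.
So ω* = 2/1.020137 = 1.96052 (Young).
and ρ(B_{ω*}) = 1.96052 − 1 = 0.96052.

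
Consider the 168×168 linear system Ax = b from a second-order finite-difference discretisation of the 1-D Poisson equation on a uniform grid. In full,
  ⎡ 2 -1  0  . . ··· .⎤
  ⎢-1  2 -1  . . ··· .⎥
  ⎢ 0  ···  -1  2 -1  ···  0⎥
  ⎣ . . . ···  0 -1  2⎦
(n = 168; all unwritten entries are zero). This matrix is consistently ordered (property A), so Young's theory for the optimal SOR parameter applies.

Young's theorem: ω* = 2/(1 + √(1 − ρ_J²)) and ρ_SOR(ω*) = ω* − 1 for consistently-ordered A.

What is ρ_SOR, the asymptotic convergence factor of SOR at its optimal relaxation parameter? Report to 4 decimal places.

ρ_SOR = 0.9635

ρ_J = max_k |cos(kπ/169)| = cos(π/169) = 0.9998
√(1−ρ_J²) simplifies to sin(π/169) = 0.01859.
So ω* = 2/1.01859 = 1.9635 (Young).
ρ(B_{ω*}) = ω*−1 = 0.9635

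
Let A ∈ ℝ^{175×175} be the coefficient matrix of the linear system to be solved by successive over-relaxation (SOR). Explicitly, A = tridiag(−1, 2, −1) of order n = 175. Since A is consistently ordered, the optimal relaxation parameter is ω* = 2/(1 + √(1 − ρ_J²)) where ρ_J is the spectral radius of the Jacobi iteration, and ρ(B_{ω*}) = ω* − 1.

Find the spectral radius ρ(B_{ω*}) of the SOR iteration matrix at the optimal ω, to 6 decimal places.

ρ_SOR = 0.964928

½·tridiag(1,0,1) at n=175: λ_k = cos(kπ/176); max |λ| at k=1 ⇒ ρ_J = cos(π/176) ≈ 0.999841.
√(1 − cos²(π/176)) = sin(π/176) ≈ 0.0178490.
Then 2/(1+√(1−ρ_J²)) = 2/(1+0.0178490); ω* = 2/1.0178490 = 1.964928.
ρ_SOR = ω* − 1 ≈ 0.964928.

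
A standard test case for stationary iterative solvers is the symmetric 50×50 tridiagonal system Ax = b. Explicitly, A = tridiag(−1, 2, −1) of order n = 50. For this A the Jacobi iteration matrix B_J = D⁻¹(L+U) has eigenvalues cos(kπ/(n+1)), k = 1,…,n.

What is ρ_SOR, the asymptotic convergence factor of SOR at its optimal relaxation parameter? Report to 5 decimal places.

spectrum of D⁻¹(L+U) = {cos(kπ/51) : 1≤k≤50}; ρ_J = cos(π/51) = 0.99810.
1 − cos²(π/51) = sin²(π/51) ⇒ √(1−ρ_J²) = sin(π/51) = 0.061561.
So ω* = 2/1.061561 = 1.88402 (Young).
Hence ρ(B_{ω*}) = 1.88402 − 1 = 0.88402.

ρ_SOR = 0.88402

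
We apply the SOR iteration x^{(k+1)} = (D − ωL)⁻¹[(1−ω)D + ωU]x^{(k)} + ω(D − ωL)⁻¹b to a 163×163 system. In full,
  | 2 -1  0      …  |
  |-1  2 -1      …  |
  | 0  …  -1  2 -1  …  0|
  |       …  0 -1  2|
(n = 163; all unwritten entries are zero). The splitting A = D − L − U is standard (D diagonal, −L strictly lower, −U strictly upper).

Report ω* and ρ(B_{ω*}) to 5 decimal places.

ω* = 1.96241, ρ_SOR = 0.96241

n=163: λ(B_J) = 1 − λ(A)/2 = cos(kπ/164); k=1 gives ρ_J = 0.99982.
root = sin(π/164) = 0.019155  (since 1−cos² = sin²).
ω* = 2/(1+0.019155) = 1.96241
Hence ρ(B_{ω*}) = 1.96241 − 1 = 0.96241.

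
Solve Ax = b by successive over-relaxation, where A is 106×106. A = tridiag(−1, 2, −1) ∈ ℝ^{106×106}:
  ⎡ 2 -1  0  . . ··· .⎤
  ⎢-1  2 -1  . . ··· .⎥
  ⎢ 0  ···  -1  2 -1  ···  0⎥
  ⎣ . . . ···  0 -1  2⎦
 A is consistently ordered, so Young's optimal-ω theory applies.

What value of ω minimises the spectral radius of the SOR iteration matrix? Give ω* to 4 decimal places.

ω* = 1.9430

½·tridiag(1,0,1) at n=106: λ_k = cos(kπ/107); max |λ| at k=1 ⇒ ρ_J = cos(π/107) ≈ 0.9996.
√(1 − cos²(π/107)) = sin(π/107) ≈ 0.02936.
ω* = 2/(1+0.02936) = 1.9430
ρ_SOR = ω* − 1 ≈ 0.9430.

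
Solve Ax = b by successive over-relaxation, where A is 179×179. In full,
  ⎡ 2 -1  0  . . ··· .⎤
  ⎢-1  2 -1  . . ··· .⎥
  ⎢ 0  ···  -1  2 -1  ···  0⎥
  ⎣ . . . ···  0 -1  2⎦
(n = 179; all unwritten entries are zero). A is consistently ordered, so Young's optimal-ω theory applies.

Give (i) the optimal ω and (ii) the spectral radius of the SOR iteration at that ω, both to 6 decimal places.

spectrum of D⁻¹(L+U) = {cos(kπ/180) : 1≤k≤179}; ρ_J = cos(π/180) = 0.999848.
1 − cos²(π/180) = sin²(π/180) ⇒ √(1−ρ_J²) = sin(π/180) = 0.0174524.
So ω* = 2/1.0174524 = 1.965694 (Young).
ρ(B_{ω*}) = ω*−1 = 0.965694

ω* = 1.965694, ρ_SOR = 0.965694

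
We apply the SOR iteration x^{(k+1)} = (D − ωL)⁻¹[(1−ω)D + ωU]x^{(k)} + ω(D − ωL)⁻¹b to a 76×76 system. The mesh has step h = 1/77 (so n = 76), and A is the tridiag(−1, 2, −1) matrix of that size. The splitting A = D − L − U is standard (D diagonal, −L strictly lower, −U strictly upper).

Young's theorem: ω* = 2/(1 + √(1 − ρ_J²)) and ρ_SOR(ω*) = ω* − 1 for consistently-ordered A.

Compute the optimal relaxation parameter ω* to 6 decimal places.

ω* = 1.921620

spectrum of D⁻¹(L+U) = {cos(kπ/77) : 1≤k≤76}; ρ_J = cos(π/77) = 0.999168.
√(1 − cos²(π/77)) = sin(π/77) ≈ 0.0407886.
Then 2/(1+√(1−ρ_J²)) = 2/(1+0.0407886); ω* = 2/1.0407886 = 1.921620.
Hence ρ(B_{ω*}) = 1.921620 − 1 = 0.921620.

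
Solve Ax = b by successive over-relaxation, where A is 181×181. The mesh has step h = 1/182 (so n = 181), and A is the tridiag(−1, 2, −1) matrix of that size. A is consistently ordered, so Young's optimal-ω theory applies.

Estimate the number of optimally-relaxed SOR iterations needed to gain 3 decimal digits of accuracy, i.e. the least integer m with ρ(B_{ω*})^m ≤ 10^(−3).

With n=181, ρ(Jacobi) = cos(π/182) = 0.9998510.
√(1−ρ_J²) simplifies to sin(π/182) = 0.0172606.
Young: ω* = 2/(1+√(1−ρ_J²)) = 2/(1+0.0172606) = 2/1.0172606 = 1.9660645.
[ρ_SOR] ω* − 1 = 0.9660645.
ρ_SOR^m ≤ 10^(−3) ⇔ m ≥ 3·ln10/(−ln 0.9660645) = 6.90776/0.0345247 = 200.082; m = ⌈200.082⌉ = 201.

m = 201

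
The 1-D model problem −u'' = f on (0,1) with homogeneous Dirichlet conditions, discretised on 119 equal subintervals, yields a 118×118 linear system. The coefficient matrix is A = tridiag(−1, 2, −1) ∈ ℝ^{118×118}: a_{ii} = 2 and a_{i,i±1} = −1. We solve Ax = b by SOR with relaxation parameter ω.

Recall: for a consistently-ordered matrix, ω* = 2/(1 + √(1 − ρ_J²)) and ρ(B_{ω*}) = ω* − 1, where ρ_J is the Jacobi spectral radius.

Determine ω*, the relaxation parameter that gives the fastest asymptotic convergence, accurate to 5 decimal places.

spectrum of D⁻¹(L+U) = {cos(kπ/119) : 1≤k≤118}; ρ_J = cos(π/119) = 0.99965.
root = sin(π/119) = 0.026397  (since 1−cos² = sin²).
ω* = 2/(1+0.026397) = 1.94856
[ρ_SOR] ω* − 1 = 0.94856.

ω* = 1.94856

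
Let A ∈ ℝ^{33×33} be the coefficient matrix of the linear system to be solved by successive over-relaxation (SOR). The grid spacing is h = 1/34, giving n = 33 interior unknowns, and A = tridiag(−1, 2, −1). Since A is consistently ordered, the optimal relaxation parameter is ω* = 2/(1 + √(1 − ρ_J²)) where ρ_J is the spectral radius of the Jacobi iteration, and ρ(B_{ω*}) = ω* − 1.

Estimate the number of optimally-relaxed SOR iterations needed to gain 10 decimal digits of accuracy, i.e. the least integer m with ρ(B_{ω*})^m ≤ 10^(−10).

m = 125

With n=33, ρ(Jacobi) = cos(π/34) = 0.9957342.
root = sin(π/34) = 0.0922684  (since 1−cos² = sin²).
Young: ω* = 2/(1+√(1−ρ_J²)) = 2/(1+0.0922684) = 2/1.0922684 = 1.8310518.
Hence ρ(B_{ω*}) = 1.8310518 − 1 = 0.8310518.
10·ln10 = 23.0259; −ln(0.8310518) = 0.185063; m = ⌈23.0259/0.185063⌉ = ⌈124.422⌉ = 125.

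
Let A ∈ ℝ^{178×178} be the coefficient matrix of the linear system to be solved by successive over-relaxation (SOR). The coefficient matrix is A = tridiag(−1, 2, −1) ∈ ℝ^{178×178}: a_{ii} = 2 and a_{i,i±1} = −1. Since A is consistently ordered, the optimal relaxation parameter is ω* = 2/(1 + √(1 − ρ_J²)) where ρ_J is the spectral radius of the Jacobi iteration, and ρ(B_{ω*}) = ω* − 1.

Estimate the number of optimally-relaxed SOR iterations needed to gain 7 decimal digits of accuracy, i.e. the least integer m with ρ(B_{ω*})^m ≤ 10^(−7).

With n=178, ρ(Jacobi) = cos(π/179) = 0.9998460.
root = sin(π/179) = 0.0175499  (since 1−cos² = sin²).
So ω* = 2/1.0175499 = 1.9655056 (Young).
ρ(B_{ω*}) = ω*−1 = 0.9655056
ρ_SOR^m ≤ 10^(−7) ⇔ m ≥ 7·ln10/(−ln 0.9655056) = 16.1181/0.0351034 = 459.161; m = ⌈459.161⌉ = 460.

m = 460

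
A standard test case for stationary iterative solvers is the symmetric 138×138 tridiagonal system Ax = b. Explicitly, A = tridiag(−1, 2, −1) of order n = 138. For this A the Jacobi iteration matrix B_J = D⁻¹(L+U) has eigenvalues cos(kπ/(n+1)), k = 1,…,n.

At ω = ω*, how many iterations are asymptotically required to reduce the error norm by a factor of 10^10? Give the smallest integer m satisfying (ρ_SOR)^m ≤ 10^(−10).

spectrum of D⁻¹(L+U) = {cos(kπ/139) : 1≤k≤138}; ρ_J = cos(π/139) = 0.9997446.
root = sin(π/139) = 0.0225995  (since 1−cos² = sin²).
Then 2/(1+√(1−ρ_J²)) = 2/(1+0.0225995); ω* = 2/1.0225995 = 1.9557999.
Hence ρ(B_{ω*}) = 1.9557999 − 1 = 0.9557999.
(0.9557999)^m ≤ 10^{−10}  ⇒  m·ln(0.9557999) ≤ −10·ln10  ⇒  m ≥ 509.347  ⇒  m = 510

m = 510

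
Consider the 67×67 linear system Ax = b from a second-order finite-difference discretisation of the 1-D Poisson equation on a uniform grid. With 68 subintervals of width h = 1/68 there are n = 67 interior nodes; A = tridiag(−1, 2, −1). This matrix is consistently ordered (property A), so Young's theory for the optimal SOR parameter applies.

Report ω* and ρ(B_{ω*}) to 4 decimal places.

ω* = 1.9117, ρ_SOR = 0.9117

n=67: λ(B_J) = 1 − λ(A)/2 = cos(kπ/68); k=1 gives ρ_J = 0.9989.
√(1−ρ_J²) = |sin(π/68)| = 0.04618
Then 2/(1+√(1−ρ_J²)) = 2/(1+0.04618); ω* = 2/1.04618 = 1.9117.
ρ(B_{ω*}) = ω*−1 = 0.9117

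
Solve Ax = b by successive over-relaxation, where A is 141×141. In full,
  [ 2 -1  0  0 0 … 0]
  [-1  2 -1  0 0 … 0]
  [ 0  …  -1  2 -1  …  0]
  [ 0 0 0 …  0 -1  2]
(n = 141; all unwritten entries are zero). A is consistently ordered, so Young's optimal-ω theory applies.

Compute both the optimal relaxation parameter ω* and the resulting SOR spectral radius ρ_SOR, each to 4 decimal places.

ω* = 1.9567, ρ_SOR = 0.9567

spectrum of D⁻¹(L+U) = {cos(kπ/142) : 1≤k≤141}; ρ_J = cos(π/142) = 0.9998.
1 − cos²(π/142) = sin²(π/142) ⇒ √(1−ρ_J²) = sin(π/142) = 0.02212.
ω* = 2/(1+0.02212) = 1.9567
ρ_SOR = ω* − 1 = 1.9567 − 1 = 0.9567.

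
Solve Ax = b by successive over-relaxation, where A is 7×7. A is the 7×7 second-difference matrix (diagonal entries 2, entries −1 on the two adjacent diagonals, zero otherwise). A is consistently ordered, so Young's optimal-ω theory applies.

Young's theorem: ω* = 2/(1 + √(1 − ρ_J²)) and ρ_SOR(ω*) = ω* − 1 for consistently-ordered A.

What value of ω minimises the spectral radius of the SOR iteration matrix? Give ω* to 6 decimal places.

n=7: λ(B_J) = 1 − λ(A)/2 = cos(kπ/8); k=1 gives ρ_J = 0.923880.
root = sin(π/8) = 0.3826834  (since 1−cos² = sin²).
ω* = 2 / (1 + 0.3826834) = 2 / 1.3826834 ≈ 1.446463.
ρ(B_{ω*}) = ω*−1 = 0.446463

ω* = 1.446463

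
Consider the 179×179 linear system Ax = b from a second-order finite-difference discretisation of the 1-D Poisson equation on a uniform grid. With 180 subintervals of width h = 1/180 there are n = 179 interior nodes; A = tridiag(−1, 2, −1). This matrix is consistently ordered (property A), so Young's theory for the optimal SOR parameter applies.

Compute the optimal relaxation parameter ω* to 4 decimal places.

n=179: λ(B_J) = 1 − λ(A)/2 = cos(kπ/180); k=1 gives ρ_J = 0.9998.
root = sin(π/180) = 0.01745  (since 1−cos² = sin²).
ω* = 2/(1+0.01745) = 1.9657
[ρ_SOR] ω* − 1 = 0.9657.

ω* = 1.9657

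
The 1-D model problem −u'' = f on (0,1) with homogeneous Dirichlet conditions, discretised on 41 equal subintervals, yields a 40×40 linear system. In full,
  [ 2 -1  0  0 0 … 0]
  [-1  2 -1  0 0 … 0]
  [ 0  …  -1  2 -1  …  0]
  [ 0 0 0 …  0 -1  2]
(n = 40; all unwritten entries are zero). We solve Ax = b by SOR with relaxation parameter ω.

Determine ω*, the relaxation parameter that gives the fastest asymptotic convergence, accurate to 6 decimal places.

½·tridiag(1,0,1) at n=40: λ_k = cos(kπ/41); max |λ| at k=1 ⇒ ρ_J = cos(π/41) ≈ 0.997066.
√(1−ρ_J²) = |sin(π/41)| = 0.0765493
ω* = 2/(1 + 0.0765493) = 2/1.0765493 = 1.857788.
Hence ρ(B_{ω*}) = 1.857788 − 1 = 0.857788.

ω* = 1.857788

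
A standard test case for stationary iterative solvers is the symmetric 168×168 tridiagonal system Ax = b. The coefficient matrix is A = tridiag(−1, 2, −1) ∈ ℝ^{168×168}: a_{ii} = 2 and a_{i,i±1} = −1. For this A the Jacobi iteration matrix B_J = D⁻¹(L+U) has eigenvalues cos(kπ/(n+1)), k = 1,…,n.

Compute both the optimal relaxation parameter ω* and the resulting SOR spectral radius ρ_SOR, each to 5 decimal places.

n=168: λ(B_J) = 1 − λ(A)/2 = cos(kπ/169); k=1 gives ρ_J = 0.99983.
√(1−ρ_J²) simplifies to sin(π/169) = 0.018588.
Then 2/(1+√(1−ρ_J²)) = 2/(1+0.018588); ω* = 2/1.018588 = 1.96350.
ρ_SOR = ω* − 1 ≈ 0.96350.

ω* = 1.96350, ρ_SOR = 0.96350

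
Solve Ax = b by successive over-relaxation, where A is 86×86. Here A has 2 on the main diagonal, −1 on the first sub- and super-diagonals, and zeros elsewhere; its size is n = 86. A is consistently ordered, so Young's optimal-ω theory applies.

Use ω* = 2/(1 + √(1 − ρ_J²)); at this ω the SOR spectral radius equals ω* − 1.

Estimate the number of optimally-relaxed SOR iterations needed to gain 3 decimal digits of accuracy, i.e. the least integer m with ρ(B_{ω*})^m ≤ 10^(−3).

m = 96

½·tridiag(1,0,1) at n=86: λ_k = cos(kπ/87); max |λ| at k=1 ⇒ ρ_J = cos(π/87) ≈ 0.9993481.
√(1 − cos²(π/87)) = sin(π/87) ≈ 0.0361024.
ω* = 2 / (1 + 0.0361024) = 2 / 1.0361024 ≈ 1.9303111.
[ρ_SOR] ω* − 1 = 0.9303111.
For 3 digits: m = 3·ln10 / (−ln 0.9303111) = 6.90776/0.0722362 = 95.627; round up → m = 96.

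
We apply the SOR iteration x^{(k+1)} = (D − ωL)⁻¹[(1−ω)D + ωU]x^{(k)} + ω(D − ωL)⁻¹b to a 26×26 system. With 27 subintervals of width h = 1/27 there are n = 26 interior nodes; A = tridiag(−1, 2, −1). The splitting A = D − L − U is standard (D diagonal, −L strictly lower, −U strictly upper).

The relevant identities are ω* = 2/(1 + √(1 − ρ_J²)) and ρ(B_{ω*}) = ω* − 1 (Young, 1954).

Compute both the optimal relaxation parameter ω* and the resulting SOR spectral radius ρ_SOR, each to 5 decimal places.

With n=26, ρ(Jacobi) = cos(π/27) = 0.99324.
√(1−ρ_J²) simplifies to sin(π/27) = 0.116093.
ω* = 2/(1 + 0.116093) = 2/1.116093 = 1.79197.
At ω = 1.79197 every |λ(B_ω)| = ω−1, so ρ_SOR = 0.79197.

ω* = 1.79197, ρ_SOR = 0.79197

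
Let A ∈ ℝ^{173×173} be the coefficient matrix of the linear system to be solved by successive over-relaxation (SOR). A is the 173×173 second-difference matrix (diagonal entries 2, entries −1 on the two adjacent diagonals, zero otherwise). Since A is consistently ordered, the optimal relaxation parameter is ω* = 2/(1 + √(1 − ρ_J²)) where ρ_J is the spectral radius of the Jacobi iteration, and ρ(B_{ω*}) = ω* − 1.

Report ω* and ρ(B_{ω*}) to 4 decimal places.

With n=173, ρ(Jacobi) = cos(π/174) = 0.9998.
√(1−ρ_J²) = |sin(π/174)| = 0.01805
So ω* = 2/1.01805 = 1.9645 (Young).
and ρ(B_{ω*}) = 1.9645 − 1 = 0.9645.

ω* = 1.9645, ρ_SOR = 0.9645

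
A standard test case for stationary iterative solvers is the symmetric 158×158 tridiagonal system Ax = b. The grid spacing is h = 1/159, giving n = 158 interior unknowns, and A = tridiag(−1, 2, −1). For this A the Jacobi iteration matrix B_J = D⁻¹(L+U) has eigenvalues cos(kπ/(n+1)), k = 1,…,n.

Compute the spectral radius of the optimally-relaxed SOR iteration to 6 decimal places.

spectrum of D⁻¹(L+U) = {cos(kπ/159) : 1≤k≤158}; ρ_J = cos(π/159) = 0.999805.
1 − cos²(π/159) = sin²(π/159) ⇒ √(1−ρ_J²) = sin(π/159) = 0.0197572.
[ω*] 2 ÷ (1 + 0.0197572) = 2 ÷ 1.0197572 = 1.961251.
ρ(B_{ω*}) = ω*−1 = 0.961251

ρ_SOR = 0.961251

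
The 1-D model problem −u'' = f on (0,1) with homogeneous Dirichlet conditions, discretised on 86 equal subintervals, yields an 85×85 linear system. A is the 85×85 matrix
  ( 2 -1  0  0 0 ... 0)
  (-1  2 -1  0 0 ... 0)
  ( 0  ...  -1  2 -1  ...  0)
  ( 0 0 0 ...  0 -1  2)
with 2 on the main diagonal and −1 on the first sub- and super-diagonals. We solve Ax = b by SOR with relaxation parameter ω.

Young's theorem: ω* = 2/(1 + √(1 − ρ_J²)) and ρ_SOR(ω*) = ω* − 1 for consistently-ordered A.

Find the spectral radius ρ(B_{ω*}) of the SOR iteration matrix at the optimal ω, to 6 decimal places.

ρ_SOR = 0.929530

spectrum of D⁻¹(L+U) = {cos(kπ/86) : 1≤k≤85}; ρ_J = cos(π/86) = 0.999333.
root = sin(π/86) = 0.0365220  (since 1−cos² = sin²).
Then 2/(1+√(1−ρ_J²)) = 2/(1+0.0365220); ω* = 2/1.0365220 = 1.929530.
and ρ(B_{ω*}) = 1.929530 − 1 = 0.929530.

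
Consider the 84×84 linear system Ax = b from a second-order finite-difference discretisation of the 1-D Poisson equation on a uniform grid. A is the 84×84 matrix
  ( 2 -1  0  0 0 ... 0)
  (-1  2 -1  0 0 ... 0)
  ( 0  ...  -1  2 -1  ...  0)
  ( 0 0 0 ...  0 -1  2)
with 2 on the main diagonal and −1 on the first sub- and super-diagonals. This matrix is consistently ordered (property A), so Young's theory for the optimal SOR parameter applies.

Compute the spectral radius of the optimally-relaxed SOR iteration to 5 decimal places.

ρ_SOR = 0.92873

B_J for the 84×84 system has eigenvalues cos(kπ/85); ρ_J = cos(π/85) = 0.99932.
root = sin(π/85) = 0.036951  (since 1−cos² = sin²).
So ω* = 2/1.036951 = 1.92873 (Young).
Hence ρ(B_{ω*}) = 1.92873 − 1 = 0.92873.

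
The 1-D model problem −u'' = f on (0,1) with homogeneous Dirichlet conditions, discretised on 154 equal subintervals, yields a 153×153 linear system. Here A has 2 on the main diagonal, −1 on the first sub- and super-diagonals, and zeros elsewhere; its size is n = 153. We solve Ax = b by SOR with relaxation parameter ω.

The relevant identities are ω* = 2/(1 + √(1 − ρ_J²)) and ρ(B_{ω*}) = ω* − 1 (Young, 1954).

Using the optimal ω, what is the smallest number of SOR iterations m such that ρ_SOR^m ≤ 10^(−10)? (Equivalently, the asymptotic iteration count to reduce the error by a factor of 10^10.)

n=153: λ(B_J) = 1 − λ(A)/2 = cos(kπ/154); k=1 gives ρ_J = 0.9997919.
1 − cos²(π/154) = sin²(π/154) ⇒ √(1−ρ_J²) = sin(π/154) = 0.0203985.
Young: ω* = 2/(1+√(1−ρ_J²)) = 2/(1+0.0203985) = 2/1.0203985 = 1.9600186.
ρ_SOR = ω* − 1 = 1.9600186 − 1 = 0.9600186.
For 10 digits: m = 10·ln10 / (−ln 0.9600186) = 23.0259/0.0408026 = 564.324; round up → m = 565.

m = 565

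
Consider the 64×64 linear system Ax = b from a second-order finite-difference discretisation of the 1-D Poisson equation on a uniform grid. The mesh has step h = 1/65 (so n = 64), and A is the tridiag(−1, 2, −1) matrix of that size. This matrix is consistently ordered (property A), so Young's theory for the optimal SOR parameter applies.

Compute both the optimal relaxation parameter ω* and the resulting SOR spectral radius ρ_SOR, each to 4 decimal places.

ω* = 1.9078, ρ_SOR = 0.9078

n=64: λ(B_J) = 1 − λ(A)/2 = cos(kπ/65); k=1 gives ρ_J = 0.9988.
1 − cos²(π/65) = sin²(π/65) ⇒ √(1−ρ_J²) = sin(π/65) = 0.04831.
[ω*] 2 ÷ (1 + 0.04831) = 2 ÷ 1.04831 = 1.9078.
and ρ(B_{ω*}) = 1.9078 − 1 = 0.9078.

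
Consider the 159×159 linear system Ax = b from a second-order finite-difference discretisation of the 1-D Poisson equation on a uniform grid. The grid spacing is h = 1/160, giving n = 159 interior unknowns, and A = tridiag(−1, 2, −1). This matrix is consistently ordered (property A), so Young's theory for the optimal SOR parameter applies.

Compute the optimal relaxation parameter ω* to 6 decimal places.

[ρ_J] n=159: ρ(B_J) = cos(π/(n+1)) = cos(π/160) = 0.999807.
√(1 − cos²(π/160)) = sin(π/160) ≈ 0.0196337.
Then 2/(1+√(1−ρ_J²)) = 2/(1+0.0196337); ω* = 2/1.0196337 = 1.961489.
ρ_SOR = ω* − 1 ≈ 0.961489.

ω* = 1.961489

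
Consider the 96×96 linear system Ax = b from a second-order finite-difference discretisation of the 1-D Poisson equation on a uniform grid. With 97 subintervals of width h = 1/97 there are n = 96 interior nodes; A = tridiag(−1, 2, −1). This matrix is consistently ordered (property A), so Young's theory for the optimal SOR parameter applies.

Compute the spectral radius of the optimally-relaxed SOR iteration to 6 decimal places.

[ρ_J] n=96: ρ(B_J) = cos(π/(n+1)) = cos(π/97) = 0.999476.
√(1−ρ_J²) simplifies to sin(π/97) = 0.0323819.
Young: ω* = 2/(1+√(1−ρ_J²)) = 2/(1+0.0323819) = 2/1.0323819 = 1.937268.
Hence ρ(B_{ω*}) = 1.937268 − 1 = 0.937268.

ρ_SOR = 0.937268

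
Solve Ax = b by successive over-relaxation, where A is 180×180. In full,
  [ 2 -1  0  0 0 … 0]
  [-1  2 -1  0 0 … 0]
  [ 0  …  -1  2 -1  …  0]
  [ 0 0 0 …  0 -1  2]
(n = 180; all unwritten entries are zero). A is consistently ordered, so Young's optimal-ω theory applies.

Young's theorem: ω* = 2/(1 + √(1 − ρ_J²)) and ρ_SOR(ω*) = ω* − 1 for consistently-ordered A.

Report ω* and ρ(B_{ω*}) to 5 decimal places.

spectrum of D⁻¹(L+U) = {cos(kπ/181) : 1≤k≤180}; ρ_J = cos(π/181) = 0.99985.
root = sin(π/181) = 0.017356  (since 1−cos² = sin²).
Young: ω* = 2/(1+√(1−ρ_J²)) = 2/(1+0.017356) = 2/1.017356 = 1.96588.
Hence ρ(B_{ω*}) = 1.96588 − 1 = 0.96588.

ω* = 1.96588, ρ_SOR = 0.96588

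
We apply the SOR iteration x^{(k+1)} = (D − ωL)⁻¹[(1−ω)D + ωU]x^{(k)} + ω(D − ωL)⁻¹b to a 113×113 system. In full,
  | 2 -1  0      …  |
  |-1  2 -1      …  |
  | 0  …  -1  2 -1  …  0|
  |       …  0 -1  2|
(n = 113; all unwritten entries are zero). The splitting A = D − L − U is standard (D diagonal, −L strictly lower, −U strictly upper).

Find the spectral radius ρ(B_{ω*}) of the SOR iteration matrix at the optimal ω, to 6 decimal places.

ρ_SOR = 0.946369

spectrum of D⁻¹(L+U) = {cos(kπ/114) : 1≤k≤113}; ρ_J = cos(π/114) = 0.999620.
√(1−ρ_J²) simplifies to sin(π/114) = 0.0275543.
ω* = 2/(1+0.0275543) = 1.946369
At ω = 1.946369 every |λ(B_ω)| = ω−1, so ρ_SOR = 0.946369.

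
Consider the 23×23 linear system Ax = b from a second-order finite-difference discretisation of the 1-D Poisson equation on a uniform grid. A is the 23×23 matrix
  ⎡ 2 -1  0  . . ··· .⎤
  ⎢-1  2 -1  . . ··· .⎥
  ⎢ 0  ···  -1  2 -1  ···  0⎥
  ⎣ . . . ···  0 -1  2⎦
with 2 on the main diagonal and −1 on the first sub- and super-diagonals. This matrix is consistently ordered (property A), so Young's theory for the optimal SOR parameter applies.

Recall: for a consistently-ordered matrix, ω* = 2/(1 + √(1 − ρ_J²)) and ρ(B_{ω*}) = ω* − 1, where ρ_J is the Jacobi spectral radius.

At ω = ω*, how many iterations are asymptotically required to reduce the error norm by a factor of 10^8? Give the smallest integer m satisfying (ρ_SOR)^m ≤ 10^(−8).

ρ_J = max_k |cos(kπ/24)| = cos(π/24) = 0.9914449
1 − cos²(π/24) = sin²(π/24) ⇒ √(1−ρ_J²) = sin(π/24) = 0.1305262.
ω* = 2/(1+0.1305262) = 1.7690877
and ρ(B_{ω*}) = 1.7690877 − 1 = 0.7690877.
ρ_SOR^m ≤ 10^(−8) ⇔ m ≥ 8·ln10/(−ln 0.7690877) = 18.4207/0.26255 = 70.161; m = ⌈70.161⌉ = 71.

m = 71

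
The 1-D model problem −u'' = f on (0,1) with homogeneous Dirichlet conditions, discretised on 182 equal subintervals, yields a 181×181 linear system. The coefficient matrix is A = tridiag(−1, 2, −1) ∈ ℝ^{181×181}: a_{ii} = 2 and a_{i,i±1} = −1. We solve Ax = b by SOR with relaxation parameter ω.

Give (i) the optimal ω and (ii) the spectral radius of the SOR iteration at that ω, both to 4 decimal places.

ω* = 1.9661, ρ_SOR = 0.9661

B_J for the 181×181 system has eigenvalues cos(kπ/182); ρ_J = cos(π/182) = 0.9999.
1 − cos²(π/182) = sin²(π/182) ⇒ √(1−ρ_J²) = sin(π/182) = 0.01726.
Then 2/(1+√(1−ρ_J²)) = 2/(1+0.01726); ω* = 2/1.01726 = 1.9661.
[ρ_SOR] ω* − 1 = 0.9661.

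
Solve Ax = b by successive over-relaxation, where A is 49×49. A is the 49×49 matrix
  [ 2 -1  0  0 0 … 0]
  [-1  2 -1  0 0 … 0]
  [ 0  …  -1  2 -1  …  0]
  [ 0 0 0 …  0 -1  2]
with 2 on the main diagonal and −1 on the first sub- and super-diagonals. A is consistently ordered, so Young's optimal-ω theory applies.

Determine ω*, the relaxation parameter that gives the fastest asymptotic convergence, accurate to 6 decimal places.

½·tridiag(1,0,1) at n=49: λ_k = cos(kπ/50); max |λ| at k=1 ⇒ ρ_J = cos(π/50) ≈ 0.998027.
root = sin(π/50) = 0.0627905  (since 1−cos² = sin²).
So ω* = 2/1.0627905 = 1.881838 (Young).
and ρ(B_{ω*}) = 1.881838 − 1 = 0.881838.

ω* = 1.881838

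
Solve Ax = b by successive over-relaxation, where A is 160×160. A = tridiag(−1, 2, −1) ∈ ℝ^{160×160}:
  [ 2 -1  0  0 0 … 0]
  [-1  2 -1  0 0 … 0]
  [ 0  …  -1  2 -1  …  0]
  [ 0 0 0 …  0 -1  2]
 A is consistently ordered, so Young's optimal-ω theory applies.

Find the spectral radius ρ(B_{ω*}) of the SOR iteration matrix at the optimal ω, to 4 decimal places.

ρ_SOR = 0.9617

½·tridiag(1,0,1) at n=160: λ_k = cos(kπ/161); max |λ| at k=1 ⇒ ρ_J = cos(π/161) ≈ 0.9998.
√(1 − cos²(π/161)) = sin(π/161) ≈ 0.01951.
So ω* = 2/1.01951 = 1.9617 (Young).
and ρ(B_{ω*}) = 1.9617 − 1 = 0.9617.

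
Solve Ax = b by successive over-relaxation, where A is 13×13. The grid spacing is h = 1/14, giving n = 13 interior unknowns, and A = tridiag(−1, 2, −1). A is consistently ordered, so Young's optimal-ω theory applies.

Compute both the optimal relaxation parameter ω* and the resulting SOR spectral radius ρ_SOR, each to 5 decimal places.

ω* = 1.63596, ρ_SOR = 0.63596

ρ_J = max_k |cos(kπ/14)| = cos(π/14) = 0.97493
1 − cos²(π/14) = sin²(π/14) ⇒ √(1−ρ_J²) = sin(π/14) = 0.222521.
ω* = 2/(1+0.222521) = 1.63596
[ρ_SOR] ω* − 1 = 0.63596.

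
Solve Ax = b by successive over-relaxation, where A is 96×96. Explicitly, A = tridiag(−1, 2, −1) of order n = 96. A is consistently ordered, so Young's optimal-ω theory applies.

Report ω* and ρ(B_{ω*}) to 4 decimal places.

ω* = 1.9373, ρ_SOR = 0.9373

spectrum of D⁻¹(L+U) = {cos(kπ/97) : 1≤k≤96}; ρ_J = cos(π/97) = 0.9995.
√(1−ρ_J²) simplifies to sin(π/97) = 0.03238.
Then 2/(1+√(1−ρ_J²)) = 2/(1+0.03238); ω* = 2/1.03238 = 1.9373.
and ρ(B_{ω*}) = 1.9373 − 1 = 0.9373.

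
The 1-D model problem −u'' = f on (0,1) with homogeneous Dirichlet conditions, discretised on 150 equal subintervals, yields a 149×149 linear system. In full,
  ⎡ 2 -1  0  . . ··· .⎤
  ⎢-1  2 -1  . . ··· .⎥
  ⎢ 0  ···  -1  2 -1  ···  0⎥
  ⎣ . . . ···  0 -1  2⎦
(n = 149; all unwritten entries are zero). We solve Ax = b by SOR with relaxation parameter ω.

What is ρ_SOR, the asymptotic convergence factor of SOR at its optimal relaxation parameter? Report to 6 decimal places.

ρ_J = max_k |cos(kπ/150)| = cos(π/150) = 0.999781
√(1 − cos²(π/150)) = sin(π/150) ≈ 0.0209424.
So ω* = 2/1.0209424 = 1.958974 (Young).
[ρ_SOR] ω* − 1 = 0.958974.

ρ_SOR = 0.958974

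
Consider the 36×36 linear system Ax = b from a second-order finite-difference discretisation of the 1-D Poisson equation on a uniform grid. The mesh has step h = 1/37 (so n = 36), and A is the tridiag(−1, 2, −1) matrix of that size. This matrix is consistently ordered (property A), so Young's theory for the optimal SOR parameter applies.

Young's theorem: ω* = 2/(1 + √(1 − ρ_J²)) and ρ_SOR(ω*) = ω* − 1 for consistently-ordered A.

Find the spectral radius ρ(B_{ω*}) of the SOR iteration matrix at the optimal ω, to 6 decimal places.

ρ_SOR = 0.843648

[ρ_J] n=36: ρ(B_J) = cos(π/(n+1)) = cos(π/37) = 0.996397.
root = sin(π/37) = 0.0848059  (since 1−cos² = sin²).
Then 2/(1+√(1−ρ_J²)) = 2/(1+0.0848059); ω* = 2/1.0848059 = 1.843648.
ρ(B_{ω*}) = ω*−1 = 0.843648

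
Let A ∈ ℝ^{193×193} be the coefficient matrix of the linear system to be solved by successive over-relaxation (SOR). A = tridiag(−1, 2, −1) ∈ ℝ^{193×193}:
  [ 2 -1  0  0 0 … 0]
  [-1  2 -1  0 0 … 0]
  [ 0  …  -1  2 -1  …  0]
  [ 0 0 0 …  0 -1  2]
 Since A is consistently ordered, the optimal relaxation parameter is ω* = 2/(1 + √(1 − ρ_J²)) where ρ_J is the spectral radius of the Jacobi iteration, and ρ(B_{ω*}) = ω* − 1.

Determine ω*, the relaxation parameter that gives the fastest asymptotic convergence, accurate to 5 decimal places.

ω* = 1.96813

With n=193, ρ(Jacobi) = cos(π/194) = 0.99987.
1 − cos²(π/194) = sin²(π/194) ⇒ √(1−ρ_J²) = sin(π/194) = 0.016193.
Then 2/(1+√(1−ρ_J²)) = 2/(1+0.016193); ω* = 2/1.016193 = 1.96813.
ρ_SOR = ω* − 1 ≈ 0.96813.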